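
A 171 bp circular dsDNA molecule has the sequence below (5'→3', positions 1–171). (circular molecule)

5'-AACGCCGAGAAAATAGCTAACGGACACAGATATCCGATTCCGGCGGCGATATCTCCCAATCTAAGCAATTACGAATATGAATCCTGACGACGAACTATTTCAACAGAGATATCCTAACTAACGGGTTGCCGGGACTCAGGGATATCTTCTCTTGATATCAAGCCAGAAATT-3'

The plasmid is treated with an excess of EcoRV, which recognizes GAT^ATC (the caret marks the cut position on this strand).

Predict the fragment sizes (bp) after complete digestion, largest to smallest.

60, 46, 33, 19, 13 bp

EcoRV sites (GATATC) start at positions 29, 48, 108, 141, 154.
EcoRV cuts after base 3 of each site, so after positions 31, 50, 110, 143, 156.
Circular molecule, 5 cuts → 5 fragments:
  32–50 → 19 bp
  51–110 → 60 bp
  111–143 → 33 bp
  144–156 → 13 bp
  157–171 then 1–31 → 15 + 31 = 46 bp
Sorted largest to smallest: 60, 46, 33, 19, 13 bp.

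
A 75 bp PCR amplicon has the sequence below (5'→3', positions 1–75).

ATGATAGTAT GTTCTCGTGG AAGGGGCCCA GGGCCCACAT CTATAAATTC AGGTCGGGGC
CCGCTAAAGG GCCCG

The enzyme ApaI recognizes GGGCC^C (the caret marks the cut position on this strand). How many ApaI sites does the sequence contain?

GGGCCC occurs starting at positions 24, 31, 57, 69.
ApaI cuts at 4 sites.

4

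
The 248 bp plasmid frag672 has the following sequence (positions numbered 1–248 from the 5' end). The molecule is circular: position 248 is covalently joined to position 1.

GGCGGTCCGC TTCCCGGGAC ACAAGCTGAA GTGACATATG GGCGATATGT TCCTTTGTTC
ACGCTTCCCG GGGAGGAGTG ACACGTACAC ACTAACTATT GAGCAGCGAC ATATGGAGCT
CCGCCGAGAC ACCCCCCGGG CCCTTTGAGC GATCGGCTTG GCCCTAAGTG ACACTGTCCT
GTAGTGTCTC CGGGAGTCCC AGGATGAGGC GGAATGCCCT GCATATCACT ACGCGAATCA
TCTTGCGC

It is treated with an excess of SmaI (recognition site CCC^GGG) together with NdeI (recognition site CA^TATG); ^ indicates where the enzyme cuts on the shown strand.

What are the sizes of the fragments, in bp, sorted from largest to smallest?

126, 42, 33, 26, 21 bp

SmaI sites (CCCGGG) start at positions 13, 67, 135.
SmaI cuts after base 3 of each site, so after positions 15, 69, 137.
NdeI sites (CATATG) start at positions 35, 110.
NdeI cuts after base 2 of each site, so after positions 36, 111.
Combined cut positions: 15, 36, 69, 111, 137.
Circular molecule, 5 cuts → 5 fragments:
  16–36 → 21 bp
  37–69 → 33 bp
  70–111 → 42 bp
  112–137 → 26 bp
  138–248 then 1–15 → 111 + 15 = 126 bp
Sorted largest to smallest: 126, 42, 33, 26, 21 bp.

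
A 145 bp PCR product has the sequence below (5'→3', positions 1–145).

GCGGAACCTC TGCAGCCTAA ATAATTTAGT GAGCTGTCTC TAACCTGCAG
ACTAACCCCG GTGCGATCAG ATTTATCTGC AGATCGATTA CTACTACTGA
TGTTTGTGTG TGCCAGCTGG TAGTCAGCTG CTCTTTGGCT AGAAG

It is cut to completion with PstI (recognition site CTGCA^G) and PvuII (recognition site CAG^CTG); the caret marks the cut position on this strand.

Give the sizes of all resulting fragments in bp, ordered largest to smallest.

PstI sites (CTGCAG) start at positions 10, 45, 77.
PstI cuts after base 5 of each site (before the last base), so after positions 14, 49, 81.
PvuII sites (CAGCTG) start at positions 114, 125.
PvuII cuts after base 3 of each site, so after positions 116, 127.
Combined cut positions: 14, 49, 81, 116, 127.
Linear molecule, 5 cuts → 6 fragments:
  1–14 → 14 bp
  15–49 → 35 bp
  50–81 → 32 bp
  82–116 → 35 bp
  117–127 → 11 bp
  128–145 → 18 bp
Sorted largest to smallest: 35, 35, 32, 18, 14, 11 bp.

35, 35, 32, 18, 14, 11 bp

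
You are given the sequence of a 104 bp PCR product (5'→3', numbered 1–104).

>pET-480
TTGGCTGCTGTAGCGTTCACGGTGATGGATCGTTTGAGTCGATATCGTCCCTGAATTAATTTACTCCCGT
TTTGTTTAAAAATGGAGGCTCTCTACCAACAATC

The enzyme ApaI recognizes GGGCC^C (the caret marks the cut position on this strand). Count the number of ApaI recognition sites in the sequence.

No occurrence of GGGCCC is present in the sequence.
ApaI does not cut: 0 sites.

0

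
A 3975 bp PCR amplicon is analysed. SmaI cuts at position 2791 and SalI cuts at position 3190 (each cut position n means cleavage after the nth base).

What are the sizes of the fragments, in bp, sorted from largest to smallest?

Combined cut positions (sorted): 2791, 3190.
Linear molecule, 2 cuts → 3 fragments:
  2791 − 0 = 2791 bp
  3190 − 2791 = 399 bp
  3975 − 3190 = 785 bp
Sorted largest to smallest: 2791, 785, 399 bp.

2791, 785, 399 bp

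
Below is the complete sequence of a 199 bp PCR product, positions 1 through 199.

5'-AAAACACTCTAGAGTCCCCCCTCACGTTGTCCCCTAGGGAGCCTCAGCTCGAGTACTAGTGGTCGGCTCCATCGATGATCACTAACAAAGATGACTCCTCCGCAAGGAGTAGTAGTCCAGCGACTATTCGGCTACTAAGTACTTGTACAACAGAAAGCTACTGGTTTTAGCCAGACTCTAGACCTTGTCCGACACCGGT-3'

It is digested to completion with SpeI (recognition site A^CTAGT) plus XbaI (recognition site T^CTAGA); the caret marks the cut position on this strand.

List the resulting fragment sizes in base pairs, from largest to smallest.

122, 47, 22, 8 bp

The SpeI site (ACTAGT) starts at position 55.
SpeI cuts after the first base of each site, so after position 55.
XbaI sites (TCTAGA) start at positions 8, 177.
XbaI cuts after the first base of each site, so after positions 8, 177.
Combined cut positions: 8, 55, 177.
Linear molecule, 3 cuts → 4 fragments:
  1–8 → 8 bp
  9–55 → 47 bp
  56–177 → 122 bp
  178–199 → 22 bp
Sorted largest to smallest: 122, 47, 22, 8 bp.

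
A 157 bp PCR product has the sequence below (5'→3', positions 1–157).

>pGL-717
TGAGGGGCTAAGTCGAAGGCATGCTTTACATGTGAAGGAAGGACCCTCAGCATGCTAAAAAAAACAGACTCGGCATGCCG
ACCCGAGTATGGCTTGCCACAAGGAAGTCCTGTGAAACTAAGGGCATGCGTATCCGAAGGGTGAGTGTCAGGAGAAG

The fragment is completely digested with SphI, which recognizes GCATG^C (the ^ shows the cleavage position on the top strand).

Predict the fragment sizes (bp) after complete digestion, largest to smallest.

SphI sites (GCATGC) start at positions 19, 50, 73, 124.
SphI cuts after base 5 of each site (before the last base), so after positions 23, 54, 77, 128.
Linear molecule, 4 cuts → 5 fragments:
  1–23 → 23 bp
  24–54 → 31 bp
  55–77 → 23 bp
  78–128 → 51 bp
  129–157 → 29 bp
Sorted largest to smallest: 51, 31, 29, 23, 23 bp.

51, 31, 29, 23, 23 bp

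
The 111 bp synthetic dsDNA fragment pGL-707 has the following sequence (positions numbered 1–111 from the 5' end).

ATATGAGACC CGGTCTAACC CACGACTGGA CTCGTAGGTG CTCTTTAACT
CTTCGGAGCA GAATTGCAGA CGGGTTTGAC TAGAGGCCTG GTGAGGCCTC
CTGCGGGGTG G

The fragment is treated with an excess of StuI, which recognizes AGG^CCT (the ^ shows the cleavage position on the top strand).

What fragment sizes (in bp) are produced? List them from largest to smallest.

StuI sites (AGGCCT) start at positions 84, 94.
StuI cuts after base 3 of each site, so after positions 86, 96.
Linear molecule, 2 cuts → 3 fragments:
  1–86 → 86 bp
  87–96 → 10 bp
  97–111 → 15 bp
Sorted largest to smallest: 86, 15, 10 bp.

86, 15, 10 bp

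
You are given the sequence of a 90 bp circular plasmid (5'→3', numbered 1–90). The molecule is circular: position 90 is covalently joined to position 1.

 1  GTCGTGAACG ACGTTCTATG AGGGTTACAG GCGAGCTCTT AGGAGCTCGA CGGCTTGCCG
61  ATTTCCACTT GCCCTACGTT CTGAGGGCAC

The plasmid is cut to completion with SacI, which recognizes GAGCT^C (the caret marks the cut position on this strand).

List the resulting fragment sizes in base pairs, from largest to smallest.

80, 10 bp

SacI sites (GAGCTC) start at positions 33, 43.
SacI cuts after base 5 of each site (before the last base), so after positions 37, 47.
Circular molecule, 2 cuts → 2 fragments:
  38–47 → 10 bp
  48–90 then 1–37 → 43 + 37 = 80 bp
Sorted largest to smallest: 80, 10 bp.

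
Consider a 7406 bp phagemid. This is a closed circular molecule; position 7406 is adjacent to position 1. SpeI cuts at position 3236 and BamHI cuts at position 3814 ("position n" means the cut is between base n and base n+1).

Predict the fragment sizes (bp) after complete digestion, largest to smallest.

Combined cut positions (sorted): 3236, 3814.
Circular molecule, 2 cuts → 2 fragments:
  3814 − 3236 = 578 bp
  wrap: 7406 − 3814 + 3236 = 6828 bp
Sorted largest to smallest: 6828, 578 bp.

6828, 578 bp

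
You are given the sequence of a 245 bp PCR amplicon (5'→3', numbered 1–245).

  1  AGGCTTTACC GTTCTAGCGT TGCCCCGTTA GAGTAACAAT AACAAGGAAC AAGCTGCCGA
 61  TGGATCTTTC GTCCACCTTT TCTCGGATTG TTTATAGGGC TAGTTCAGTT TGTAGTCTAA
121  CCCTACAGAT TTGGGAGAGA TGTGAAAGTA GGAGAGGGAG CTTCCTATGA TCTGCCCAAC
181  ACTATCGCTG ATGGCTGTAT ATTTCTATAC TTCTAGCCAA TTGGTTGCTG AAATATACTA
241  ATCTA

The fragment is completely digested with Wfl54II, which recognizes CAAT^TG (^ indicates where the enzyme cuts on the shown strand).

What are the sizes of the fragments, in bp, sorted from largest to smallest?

The Wfl54II site (CAATTG) starts at position 218.
Wfl54II cuts after base 4 of each site, so after position 221.
Linear molecule, 1 cut → 2 fragments:
  1–221 → 221 bp
  222–245 → 24 bp
Sorted largest to smallest: 221, 24 bp.

221, 24 bp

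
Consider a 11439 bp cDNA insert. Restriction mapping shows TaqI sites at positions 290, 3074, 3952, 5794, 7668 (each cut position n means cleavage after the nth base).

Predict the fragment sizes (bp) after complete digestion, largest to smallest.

3771, 2784, 1874, 1842, 878, 290 bp

Linear molecule, 5 cuts → 6 fragments:
  290 − 0 = 290 bp
  3074 − 290 = 2784 bp
  3952 − 3074 = 878 bp
  5794 − 3952 = 1842 bp
  7668 − 5794 = 1874 bp
  11439 − 7668 = 3771 bp
Sorted largest to smallest: 3771, 2784, 1874, 1842, 878, 290 bp.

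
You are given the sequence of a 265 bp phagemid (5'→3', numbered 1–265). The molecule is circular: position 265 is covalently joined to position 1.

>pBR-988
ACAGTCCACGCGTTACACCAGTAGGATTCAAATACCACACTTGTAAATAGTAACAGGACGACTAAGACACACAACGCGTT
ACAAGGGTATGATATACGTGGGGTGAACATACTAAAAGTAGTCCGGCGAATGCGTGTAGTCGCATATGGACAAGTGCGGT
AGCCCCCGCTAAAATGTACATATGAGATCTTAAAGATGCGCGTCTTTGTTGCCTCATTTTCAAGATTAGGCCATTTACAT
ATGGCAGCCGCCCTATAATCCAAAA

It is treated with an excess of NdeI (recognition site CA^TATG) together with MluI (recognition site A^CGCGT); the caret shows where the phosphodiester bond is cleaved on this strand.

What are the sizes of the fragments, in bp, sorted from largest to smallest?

70, 66, 59, 36, 34 bp

NdeI sites (CATATG) start at positions 143, 179, 238.
NdeI cuts after base 2 of each site, so after positions 144, 180, 239.
MluI sites (ACGCGT) start at positions 8, 74.
MluI cuts after the first base of each site, so after positions 8, 74.
Combined cut positions: 8, 74, 144, 180, 239.
Circular molecule, 5 cuts → 5 fragments:
  9–74 → 66 bp
  75–144 → 70 bp
  145–180 → 36 bp
  181–239 → 59 bp
  240–265 then 1–8 → 26 + 8 = 34 bp
Sorted largest to smallest: 70, 66, 59, 36, 34 bp.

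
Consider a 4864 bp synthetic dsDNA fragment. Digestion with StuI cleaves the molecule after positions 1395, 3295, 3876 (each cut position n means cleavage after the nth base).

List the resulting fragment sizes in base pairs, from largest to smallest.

Linear molecule, 3 cuts → 4 fragments:
  1395 − 0 = 1395 bp
  3295 − 1395 = 1900 bp
  3876 − 3295 = 581 bp
  4864 − 3876 = 988 bp
Sorted largest to smallest: 1900, 1395, 988, 581 bp.

1900, 1395, 988, 581 bp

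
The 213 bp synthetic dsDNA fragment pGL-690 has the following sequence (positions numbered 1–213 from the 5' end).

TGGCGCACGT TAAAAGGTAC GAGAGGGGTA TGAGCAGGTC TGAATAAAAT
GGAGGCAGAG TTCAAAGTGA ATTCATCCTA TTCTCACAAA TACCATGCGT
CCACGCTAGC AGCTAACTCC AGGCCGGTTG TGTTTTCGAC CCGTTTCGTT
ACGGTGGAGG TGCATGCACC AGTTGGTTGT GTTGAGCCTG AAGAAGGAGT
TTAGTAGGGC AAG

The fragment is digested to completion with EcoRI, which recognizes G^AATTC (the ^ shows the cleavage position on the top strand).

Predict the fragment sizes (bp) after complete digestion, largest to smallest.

The EcoRI site (GAATTC) starts at position 69.
EcoRI cuts after the first base of each site, so after position 69.
Linear molecule, 1 cut → 2 fragments:
  1–69 → 69 bp
  70–213 → 144 bp
Sorted largest to smallest: 144, 69 bp.

144, 69 bp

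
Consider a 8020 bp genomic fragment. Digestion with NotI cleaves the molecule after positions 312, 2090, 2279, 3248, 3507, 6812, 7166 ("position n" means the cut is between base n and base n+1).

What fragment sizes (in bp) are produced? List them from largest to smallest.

Linear molecule, 7 cuts → 8 fragments:
  312 − 0 = 312 bp
  2090 − 312 = 1778 bp
  2279 − 2090 = 189 bp
  3248 − 2279 = 969 bp
  3507 − 3248 = 259 bp
  6812 − 3507 = 3305 bp
  7166 − 6812 = 354 bp
  8020 − 7166 = 854 bp
Sorted largest to smallest: 3305, 1778, 969, 854, 354, 312, 259, 189 bp.

3305, 1778, 969, 854, 354, 312, 259, 189 bp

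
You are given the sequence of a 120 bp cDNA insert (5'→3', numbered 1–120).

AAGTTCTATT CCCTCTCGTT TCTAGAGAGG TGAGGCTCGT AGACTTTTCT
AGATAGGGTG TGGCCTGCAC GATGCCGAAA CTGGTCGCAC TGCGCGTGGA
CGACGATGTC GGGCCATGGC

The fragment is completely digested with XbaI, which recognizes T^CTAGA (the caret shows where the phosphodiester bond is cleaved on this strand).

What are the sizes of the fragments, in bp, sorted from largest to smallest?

72, 27, 21 bp

XbaI sites (TCTAGA) start at positions 21, 48.
XbaI cuts after the first base of each site, so after positions 21, 48.
Linear molecule, 2 cuts → 3 fragments:
  1–21 → 21 bp
  22–48 → 27 bp
  49–120 → 72 bp
Sorted largest to smallest: 72, 27, 21 bp.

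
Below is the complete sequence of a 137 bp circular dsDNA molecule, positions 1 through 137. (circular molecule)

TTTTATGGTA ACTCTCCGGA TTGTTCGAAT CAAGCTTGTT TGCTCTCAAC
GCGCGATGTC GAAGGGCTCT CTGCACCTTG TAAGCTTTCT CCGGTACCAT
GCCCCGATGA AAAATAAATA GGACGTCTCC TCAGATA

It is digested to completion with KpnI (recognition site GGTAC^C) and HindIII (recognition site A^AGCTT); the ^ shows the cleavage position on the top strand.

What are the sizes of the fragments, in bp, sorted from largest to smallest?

72, 50, 15 bp

The KpnI site (GGTACC) starts at position 93.
KpnI cuts after base 5 of each site (before the last base), so after position 97.
HindIII sites (AAGCTT) start at positions 32, 82.
HindIII cuts after the first base of each site, so after positions 32, 82.
Combined cut positions: 32, 82, 97.
Circular molecule, 3 cuts → 3 fragments:
  33–82 → 50 bp
  83–97 → 15 bp
  98–137 then 1–32 → 40 + 32 = 72 bp
Sorted largest to smallest: 72, 50, 15 bp.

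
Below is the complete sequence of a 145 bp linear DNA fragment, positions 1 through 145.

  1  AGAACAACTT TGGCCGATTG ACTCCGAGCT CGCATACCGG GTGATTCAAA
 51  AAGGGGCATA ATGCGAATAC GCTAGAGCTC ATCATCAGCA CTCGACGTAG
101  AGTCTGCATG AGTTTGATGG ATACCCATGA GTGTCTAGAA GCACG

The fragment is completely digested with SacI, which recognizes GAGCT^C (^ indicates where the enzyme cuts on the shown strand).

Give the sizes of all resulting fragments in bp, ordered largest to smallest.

SacI sites (GAGCTC) start at positions 26, 75.
SacI cuts after base 5 of each site (before the last base), so after positions 30, 79.
Linear molecule, 2 cuts → 3 fragments:
  1–30 → 30 bp
  31–79 → 49 bp
  80–145 → 66 bp
Sorted largest to smallest: 66, 49, 30 bp.

66, 49, 30 bp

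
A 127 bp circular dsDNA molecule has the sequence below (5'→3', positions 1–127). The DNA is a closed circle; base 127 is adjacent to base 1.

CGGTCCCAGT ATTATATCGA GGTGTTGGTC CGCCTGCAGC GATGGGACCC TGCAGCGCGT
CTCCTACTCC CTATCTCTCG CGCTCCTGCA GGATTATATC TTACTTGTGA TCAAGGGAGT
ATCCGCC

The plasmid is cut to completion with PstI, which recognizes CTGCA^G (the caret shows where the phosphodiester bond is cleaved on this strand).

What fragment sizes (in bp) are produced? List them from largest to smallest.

75, 36, 16 bp

PstI sites (CTGCAG) start at positions 34, 50, 86.
PstI cuts after base 5 of each site (before the last base), so after positions 38, 54, 90.
Circular molecule, 3 cuts → 3 fragments:
  39–54 → 16 bp
  55–90 → 36 bp
  91–127 then 1–38 → 37 + 38 = 75 bp
Sorted largest to smallest: 75, 36, 16 bp.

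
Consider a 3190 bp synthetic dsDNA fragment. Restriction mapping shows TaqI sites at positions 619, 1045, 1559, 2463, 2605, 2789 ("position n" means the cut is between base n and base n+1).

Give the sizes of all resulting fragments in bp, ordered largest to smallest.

904, 619, 514, 426, 401, 184, 142 bp

Linear molecule, 6 cuts → 7 fragments:
  619 − 0 = 619 bp
  1045 − 619 = 426 bp
  1559 − 1045 = 514 bp
  2463 − 1559 = 904 bp
  2605 − 2463 = 142 bp
  2789 − 2605 = 184 bp
  3190 − 2789 = 401 bp
Sorted largest to smallest: 904, 619, 514, 426, 401, 184, 142 bp.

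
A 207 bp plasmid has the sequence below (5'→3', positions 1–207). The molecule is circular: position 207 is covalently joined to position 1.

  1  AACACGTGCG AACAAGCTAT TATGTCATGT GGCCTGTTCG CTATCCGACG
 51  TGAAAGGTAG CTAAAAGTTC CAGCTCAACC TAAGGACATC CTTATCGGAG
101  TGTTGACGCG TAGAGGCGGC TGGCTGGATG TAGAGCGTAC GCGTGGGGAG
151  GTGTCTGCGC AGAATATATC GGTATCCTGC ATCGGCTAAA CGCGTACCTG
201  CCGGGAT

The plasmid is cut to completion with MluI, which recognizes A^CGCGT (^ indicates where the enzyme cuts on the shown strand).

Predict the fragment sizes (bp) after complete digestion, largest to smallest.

123, 51, 33 bp

MluI sites (ACGCGT) start at positions 106, 139, 190.
MluI cuts after the first base of each site, so after positions 106, 139, 190.
Circular molecule, 3 cuts → 3 fragments:
  107–139 → 33 bp
  140–190 → 51 bp
  191–207 then 1–106 → 17 + 106 = 123 bp
Sorted largest to smallest: 123, 51, 33 bp.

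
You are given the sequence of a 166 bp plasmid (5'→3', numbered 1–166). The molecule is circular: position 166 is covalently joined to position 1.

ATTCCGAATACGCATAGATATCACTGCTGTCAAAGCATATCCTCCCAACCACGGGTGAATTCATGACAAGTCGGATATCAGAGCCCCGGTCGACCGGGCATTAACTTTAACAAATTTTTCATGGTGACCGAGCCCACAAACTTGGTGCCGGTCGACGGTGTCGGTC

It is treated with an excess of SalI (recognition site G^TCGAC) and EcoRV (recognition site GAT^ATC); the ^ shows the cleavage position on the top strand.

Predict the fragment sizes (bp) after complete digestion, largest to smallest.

62, 57, 34, 13 bp

SalI sites (GTCGAC) start at positions 89, 151.
SalI cuts after the first base of each site, so after positions 89, 151.
EcoRV sites (GATATC) start at positions 17, 74.
EcoRV cuts after base 3 of each site, so after positions 19, 76.
Combined cut positions: 19, 76, 89, 151.
Circular molecule, 4 cuts → 4 fragments:
  20–76 → 57 bp
  77–89 → 13 bp
  90–151 → 62 bp
  152–166 then 1–19 → 15 + 19 = 34 bp
Sorted largest to smallest: 62, 57, 34, 13 bp.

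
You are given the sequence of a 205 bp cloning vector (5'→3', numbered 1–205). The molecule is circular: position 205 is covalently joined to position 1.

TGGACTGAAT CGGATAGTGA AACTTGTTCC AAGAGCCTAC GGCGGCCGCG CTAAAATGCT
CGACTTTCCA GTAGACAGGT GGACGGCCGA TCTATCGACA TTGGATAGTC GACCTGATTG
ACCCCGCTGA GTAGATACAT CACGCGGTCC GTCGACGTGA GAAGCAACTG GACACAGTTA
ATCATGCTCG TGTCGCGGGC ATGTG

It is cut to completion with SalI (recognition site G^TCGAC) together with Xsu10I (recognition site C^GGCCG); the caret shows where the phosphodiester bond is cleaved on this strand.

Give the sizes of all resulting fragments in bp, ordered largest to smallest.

97, 43, 41, 24 bp

SalI sites (GTCGAC) start at positions 108, 151.
SalI cuts after the first base of each site, so after positions 108, 151.
Xsu10I sites (CGGCCG) start at positions 43, 84.
Xsu10I cuts after the first base of each site, so after positions 43, 84.
Combined cut positions: 43, 84, 108, 151.
Circular molecule, 4 cuts → 4 fragments:
  44–84 → 41 bp
  85–108 → 24 bp
  109–151 → 43 bp
  152–205 then 1–43 → 54 + 43 = 97 bp
Sorted largest to smallest: 97, 43, 41, 24 bp.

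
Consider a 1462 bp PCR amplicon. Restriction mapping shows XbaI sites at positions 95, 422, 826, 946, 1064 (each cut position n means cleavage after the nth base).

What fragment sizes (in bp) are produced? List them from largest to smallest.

404, 398, 327, 120, 118, 95 bp

Linear molecule, 5 cuts → 6 fragments:
  95 − 0 = 95 bp
  422 − 95 = 327 bp
  826 − 422 = 404 bp
  946 − 826 = 120 bp
  1064 − 946 = 118 bp
  1462 − 1064 = 398 bp
Sorted largest to smallest: 404, 398, 327, 120, 118, 95 bp.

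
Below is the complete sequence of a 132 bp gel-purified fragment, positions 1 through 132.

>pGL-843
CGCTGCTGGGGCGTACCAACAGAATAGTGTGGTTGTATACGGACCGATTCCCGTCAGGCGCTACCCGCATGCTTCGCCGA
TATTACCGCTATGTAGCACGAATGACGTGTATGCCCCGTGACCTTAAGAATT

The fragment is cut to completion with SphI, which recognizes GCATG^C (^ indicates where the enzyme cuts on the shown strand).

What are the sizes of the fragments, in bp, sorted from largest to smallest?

71, 61 bp

The SphI site (GCATGC) starts at position 67.
SphI cuts after base 5 of each site (before the last base), so after position 71.
Linear molecule, 1 cut → 2 fragments:
  1–71 → 71 bp
  72–132 → 61 bp
Sorted largest to smallest: 71, 61 bp.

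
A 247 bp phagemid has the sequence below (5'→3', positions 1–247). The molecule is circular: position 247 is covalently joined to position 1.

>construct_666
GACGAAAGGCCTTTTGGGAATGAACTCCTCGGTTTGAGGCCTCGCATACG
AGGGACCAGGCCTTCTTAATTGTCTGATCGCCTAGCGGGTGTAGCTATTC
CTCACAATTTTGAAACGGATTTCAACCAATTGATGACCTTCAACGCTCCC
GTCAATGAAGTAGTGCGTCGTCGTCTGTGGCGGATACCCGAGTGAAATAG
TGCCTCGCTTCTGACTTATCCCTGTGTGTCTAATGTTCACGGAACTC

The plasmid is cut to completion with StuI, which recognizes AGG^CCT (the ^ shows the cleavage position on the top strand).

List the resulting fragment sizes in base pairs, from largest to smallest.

StuI sites (AGGCCT) start at positions 7, 37, 58.
StuI cuts after base 3 of each site, so after positions 9, 39, 60.
Circular molecule, 3 cuts → 3 fragments:
  10–39 → 30 bp
  40–60 → 21 bp
  61–247 then 1–9 → 187 + 9 = 196 bp
Sorted largest to smallest: 196, 30, 21 bp.

196, 30, 21 bp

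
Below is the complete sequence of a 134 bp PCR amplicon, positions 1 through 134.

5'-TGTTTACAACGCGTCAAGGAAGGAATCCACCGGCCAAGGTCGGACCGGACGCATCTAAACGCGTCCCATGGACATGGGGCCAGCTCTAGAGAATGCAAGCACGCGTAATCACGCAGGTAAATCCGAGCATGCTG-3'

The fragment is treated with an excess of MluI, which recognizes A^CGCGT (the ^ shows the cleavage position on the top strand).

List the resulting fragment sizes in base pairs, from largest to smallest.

MluI sites (ACGCGT) start at positions 9, 59, 101.
MluI cuts after the first base of each site, so after positions 9, 59, 101.
Linear molecule, 3 cuts → 4 fragments:
  1–9 → 9 bp
  10–59 → 50 bp
  60–101 → 42 bp
  102–134 → 33 bp
Sorted largest to smallest: 50, 42, 33, 9 bp.

50, 42, 33, 9 bp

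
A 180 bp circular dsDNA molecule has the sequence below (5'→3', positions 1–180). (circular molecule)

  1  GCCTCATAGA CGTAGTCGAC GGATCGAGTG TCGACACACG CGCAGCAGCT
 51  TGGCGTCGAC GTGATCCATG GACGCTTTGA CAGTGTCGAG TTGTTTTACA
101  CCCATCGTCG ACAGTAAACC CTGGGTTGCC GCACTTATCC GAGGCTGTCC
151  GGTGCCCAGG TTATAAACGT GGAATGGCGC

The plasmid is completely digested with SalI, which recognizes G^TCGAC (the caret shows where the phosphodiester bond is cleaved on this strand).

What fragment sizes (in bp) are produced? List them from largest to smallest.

88, 52, 25, 15 bp

SalI sites (GTCGAC) start at positions 15, 30, 55, 107.
SalI cuts after the first base of each site, so after positions 15, 30, 55, 107.
Circular molecule, 4 cuts → 4 fragments:
  16–30 → 15 bp
  31–55 → 25 bp
  56–107 → 52 bp
  108–180 then 1–15 → 73 + 15 = 88 bp
Sorted largest to smallest: 88, 52, 25, 15 bp.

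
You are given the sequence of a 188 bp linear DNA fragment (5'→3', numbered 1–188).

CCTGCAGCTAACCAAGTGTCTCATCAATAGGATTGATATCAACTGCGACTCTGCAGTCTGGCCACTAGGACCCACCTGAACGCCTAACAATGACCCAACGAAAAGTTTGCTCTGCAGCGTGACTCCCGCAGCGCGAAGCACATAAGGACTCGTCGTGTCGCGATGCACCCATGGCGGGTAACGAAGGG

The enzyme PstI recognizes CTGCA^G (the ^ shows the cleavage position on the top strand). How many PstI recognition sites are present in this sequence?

CTGCAG occurs starting at positions 2, 51, 112.
PstI cuts at 3 sites.

3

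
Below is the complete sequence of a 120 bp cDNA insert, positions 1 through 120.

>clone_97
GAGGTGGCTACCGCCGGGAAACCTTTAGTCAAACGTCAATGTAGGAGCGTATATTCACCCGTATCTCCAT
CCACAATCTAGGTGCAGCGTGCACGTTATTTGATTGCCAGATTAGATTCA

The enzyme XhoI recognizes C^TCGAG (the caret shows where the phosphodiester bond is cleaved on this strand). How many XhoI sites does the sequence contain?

0

No occurrence of CTCGAG is present in the sequence.
XhoI does not cut: 0 sites.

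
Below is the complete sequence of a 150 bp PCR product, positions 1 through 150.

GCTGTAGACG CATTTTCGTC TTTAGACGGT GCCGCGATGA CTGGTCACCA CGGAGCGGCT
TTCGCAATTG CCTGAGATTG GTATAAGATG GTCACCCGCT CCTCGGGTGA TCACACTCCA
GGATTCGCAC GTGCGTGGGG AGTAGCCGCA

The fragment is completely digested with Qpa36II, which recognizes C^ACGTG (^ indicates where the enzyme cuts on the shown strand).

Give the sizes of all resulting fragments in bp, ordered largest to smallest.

The Qpa36II site (CACGTG) starts at position 128.
Qpa36II cuts after the first base of each site, so after position 128.
Linear molecule, 1 cut → 2 fragments:
  1–128 → 128 bp
  129–150 → 22 bp
Sorted largest to smallest: 128, 22 bp.

128, 22 bp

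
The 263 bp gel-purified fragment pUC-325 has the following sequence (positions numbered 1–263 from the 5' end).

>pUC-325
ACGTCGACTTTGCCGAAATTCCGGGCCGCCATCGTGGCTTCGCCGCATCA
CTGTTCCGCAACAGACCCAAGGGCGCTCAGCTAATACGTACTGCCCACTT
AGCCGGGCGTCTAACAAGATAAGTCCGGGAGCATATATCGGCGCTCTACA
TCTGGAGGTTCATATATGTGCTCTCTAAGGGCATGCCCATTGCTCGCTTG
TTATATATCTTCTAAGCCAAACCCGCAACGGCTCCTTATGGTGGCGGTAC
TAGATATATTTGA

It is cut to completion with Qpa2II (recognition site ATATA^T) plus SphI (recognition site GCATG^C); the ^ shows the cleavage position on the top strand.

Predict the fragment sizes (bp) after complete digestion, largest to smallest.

137, 51, 29, 22, 19, 5 bp

Qpa2II sites (ATATAT) start at positions 133, 162, 203, 254.
Qpa2II cuts after base 5 of each site (before the last base), so after positions 137, 166, 207, 258.
The SphI site (GCATGC) starts at position 181.
SphI cuts after base 5 of each site (before the last base), so after position 185.
Combined cut positions: 137, 166, 185, 207, 258.
Linear molecule, 5 cuts → 6 fragments:
  1–137 → 137 bp
  138–166 → 29 bp
  167–185 → 19 bp
  186–207 → 22 bp
  208–258 → 51 bp
  259–263 → 5 bp
Sorted largest to smallest: 137, 51, 29, 22, 19, 5 bp.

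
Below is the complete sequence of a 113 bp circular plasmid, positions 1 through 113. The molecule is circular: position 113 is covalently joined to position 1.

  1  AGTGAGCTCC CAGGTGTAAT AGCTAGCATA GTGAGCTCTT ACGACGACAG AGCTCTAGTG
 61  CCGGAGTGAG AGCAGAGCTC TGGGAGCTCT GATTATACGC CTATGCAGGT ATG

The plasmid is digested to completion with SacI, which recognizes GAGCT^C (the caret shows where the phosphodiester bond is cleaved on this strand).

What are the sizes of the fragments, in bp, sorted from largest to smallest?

SacI sites (GAGCTC) start at positions 4, 33, 50, 75, 84.
SacI cuts after base 5 of each site (before the last base), so after positions 8, 37, 54, 79, 88.
Circular molecule, 5 cuts → 5 fragments:
  9–37 → 29 bp
  38–54 → 17 bp
  55–79 → 25 bp
  80–88 → 9 bp
  89–113 then 1–8 → 25 + 8 = 33 bp
Sorted largest to smallest: 33, 29, 25, 17, 9 bp.

33, 29, 25, 17, 9 bp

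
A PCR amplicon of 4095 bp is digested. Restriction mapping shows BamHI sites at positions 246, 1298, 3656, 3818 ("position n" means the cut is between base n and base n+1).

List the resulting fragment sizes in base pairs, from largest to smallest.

2358, 1052, 277, 246, 162 bp

Linear molecule, 4 cuts → 5 fragments:
  246 − 0 = 246 bp
  1298 − 246 = 1052 bp
  3656 − 1298 = 2358 bp
  3818 − 3656 = 162 bp
  4095 − 3818 = 277 bp
Sorted largest to smallest: 2358, 1052, 277, 246, 162 bp.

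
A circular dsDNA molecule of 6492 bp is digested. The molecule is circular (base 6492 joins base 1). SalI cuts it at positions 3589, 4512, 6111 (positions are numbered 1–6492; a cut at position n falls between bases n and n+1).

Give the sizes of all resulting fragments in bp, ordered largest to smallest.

3970, 1599, 923 bp

Circular molecule, 3 cuts → 3 fragments:
  4512 − 3589 = 923 bp
  6111 − 4512 = 1599 bp
  wrap: 6492 − 6111 + 3589 = 3970 bp
Sorted largest to smallest: 3970, 1599, 923 bp.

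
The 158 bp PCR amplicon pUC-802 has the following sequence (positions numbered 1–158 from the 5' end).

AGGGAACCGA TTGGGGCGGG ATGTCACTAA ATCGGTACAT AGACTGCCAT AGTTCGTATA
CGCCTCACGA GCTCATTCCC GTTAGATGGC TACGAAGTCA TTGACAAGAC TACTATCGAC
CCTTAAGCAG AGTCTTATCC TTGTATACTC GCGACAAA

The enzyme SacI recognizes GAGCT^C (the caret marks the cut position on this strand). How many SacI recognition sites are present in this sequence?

1

GAGCTC occurs starting at position 69.
SacI cuts at 1 site.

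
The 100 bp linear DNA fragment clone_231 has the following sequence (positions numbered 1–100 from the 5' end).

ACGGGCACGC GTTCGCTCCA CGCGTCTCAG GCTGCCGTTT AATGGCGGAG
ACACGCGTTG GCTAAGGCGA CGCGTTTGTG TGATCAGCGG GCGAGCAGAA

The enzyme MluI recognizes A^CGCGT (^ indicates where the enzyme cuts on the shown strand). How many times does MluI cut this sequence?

4

ACGCGT occurs starting at positions 7, 20, 53, 70.
MluI cuts at 4 sites.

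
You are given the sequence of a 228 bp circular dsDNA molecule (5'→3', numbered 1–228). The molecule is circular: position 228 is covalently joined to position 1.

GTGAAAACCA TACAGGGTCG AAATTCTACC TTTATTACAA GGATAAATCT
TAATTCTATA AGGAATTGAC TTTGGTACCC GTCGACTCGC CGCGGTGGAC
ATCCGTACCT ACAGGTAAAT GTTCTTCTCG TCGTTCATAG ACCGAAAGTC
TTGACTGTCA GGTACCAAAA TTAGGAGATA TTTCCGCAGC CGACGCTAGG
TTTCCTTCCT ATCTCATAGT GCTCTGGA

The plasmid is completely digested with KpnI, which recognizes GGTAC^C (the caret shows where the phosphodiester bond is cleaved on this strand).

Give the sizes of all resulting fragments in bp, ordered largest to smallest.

KpnI sites (GGTACC) start at positions 74, 161.
KpnI cuts after base 5 of each site (before the last base), so after positions 78, 165.
Circular molecule, 2 cuts → 2 fragments:
  79–165 → 87 bp
  166–228 then 1–78 → 63 + 78 = 141 bp
Sorted largest to smallest: 141, 87 bp.

141, 87 bp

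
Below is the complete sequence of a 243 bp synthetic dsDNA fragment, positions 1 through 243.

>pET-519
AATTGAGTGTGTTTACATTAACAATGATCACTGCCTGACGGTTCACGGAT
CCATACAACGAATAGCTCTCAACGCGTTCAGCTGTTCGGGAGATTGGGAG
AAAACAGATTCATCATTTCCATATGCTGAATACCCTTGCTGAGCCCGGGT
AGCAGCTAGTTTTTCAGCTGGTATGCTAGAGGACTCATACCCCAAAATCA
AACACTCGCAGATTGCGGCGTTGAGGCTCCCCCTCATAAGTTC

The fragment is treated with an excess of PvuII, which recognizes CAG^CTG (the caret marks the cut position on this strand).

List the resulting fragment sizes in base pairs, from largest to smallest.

86, 81, 76 bp

PvuII sites (CAGCTG) start at positions 79, 165.
PvuII cuts after base 3 of each site, so after positions 81, 167.
Linear molecule, 2 cuts → 3 fragments:
  1–81 → 81 bp
  82–167 → 86 bp
  168–243 → 76 bp
Sorted largest to smallest: 86, 81, 76 bp.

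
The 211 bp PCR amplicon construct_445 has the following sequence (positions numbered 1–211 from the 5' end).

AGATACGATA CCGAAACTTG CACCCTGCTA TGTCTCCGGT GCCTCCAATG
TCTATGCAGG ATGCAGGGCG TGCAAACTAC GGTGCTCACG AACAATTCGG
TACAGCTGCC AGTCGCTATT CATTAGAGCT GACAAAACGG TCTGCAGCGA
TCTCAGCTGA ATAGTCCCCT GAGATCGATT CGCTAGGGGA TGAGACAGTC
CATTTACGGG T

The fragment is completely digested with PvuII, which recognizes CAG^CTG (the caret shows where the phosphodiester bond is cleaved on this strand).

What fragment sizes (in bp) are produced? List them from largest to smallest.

PvuII sites (CAGCTG) start at positions 103, 154.
PvuII cuts after base 3 of each site, so after positions 105, 156.
Linear molecule, 2 cuts → 3 fragments:
  1–105 → 105 bp
  106–156 → 51 bp
  157–211 → 55 bp
Sorted largest to smallest: 105, 55, 51 bp.

105, 55, 51 bp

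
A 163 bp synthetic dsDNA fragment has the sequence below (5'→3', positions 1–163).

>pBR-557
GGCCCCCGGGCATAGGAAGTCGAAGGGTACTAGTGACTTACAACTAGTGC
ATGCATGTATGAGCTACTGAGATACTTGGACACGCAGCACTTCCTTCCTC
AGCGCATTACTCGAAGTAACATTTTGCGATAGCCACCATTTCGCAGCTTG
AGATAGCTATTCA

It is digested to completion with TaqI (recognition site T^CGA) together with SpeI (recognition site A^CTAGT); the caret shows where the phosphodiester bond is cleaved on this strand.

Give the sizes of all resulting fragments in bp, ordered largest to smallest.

TaqI sites (TCGA) start at positions 20, 111.
TaqI cuts after the first base of each site, so after positions 20, 111.
SpeI sites (ACTAGT) start at positions 29, 43.
SpeI cuts after the first base of each site, so after positions 29, 43.
Combined cut positions: 20, 29, 43, 111.
Linear molecule, 4 cuts → 5 fragments:
  1–20 → 20 bp
  21–29 → 9 bp
  30–43 → 14 bp
  44–111 → 68 bp
  112–163 → 52 bp
Sorted largest to smallest: 68, 52, 20, 14, 9 bp.

68, 52, 20, 14, 9 bp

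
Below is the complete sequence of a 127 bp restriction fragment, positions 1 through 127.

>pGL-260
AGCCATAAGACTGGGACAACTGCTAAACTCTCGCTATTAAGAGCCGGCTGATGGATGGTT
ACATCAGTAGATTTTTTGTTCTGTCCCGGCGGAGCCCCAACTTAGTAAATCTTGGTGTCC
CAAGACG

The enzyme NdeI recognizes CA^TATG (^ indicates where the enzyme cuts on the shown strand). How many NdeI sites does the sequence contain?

No occurrence of CATATG is present in the sequence.
NdeI does not cut: 0 sites.

0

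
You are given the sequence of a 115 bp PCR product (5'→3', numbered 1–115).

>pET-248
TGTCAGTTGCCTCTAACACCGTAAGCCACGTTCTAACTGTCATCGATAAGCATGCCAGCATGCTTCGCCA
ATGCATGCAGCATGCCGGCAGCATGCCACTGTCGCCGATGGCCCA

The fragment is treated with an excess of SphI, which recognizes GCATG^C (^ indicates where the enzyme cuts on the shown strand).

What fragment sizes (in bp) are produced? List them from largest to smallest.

54, 20, 15, 11, 8, 7 bp

SphI sites (GCATGC) start at positions 50, 58, 73, 80, 91.
SphI cuts after base 5 of each site (before the last base), so after positions 54, 62, 77, 84, 95.
Linear molecule, 5 cuts → 6 fragments:
  1–54 → 54 bp
  55–62 → 8 bp
  63–77 → 15 bp
  78–84 → 7 bp
  85–95 → 11 bp
  96–115 → 20 bp
Sorted largest to smallest: 54, 20, 15, 11, 8, 7 bp.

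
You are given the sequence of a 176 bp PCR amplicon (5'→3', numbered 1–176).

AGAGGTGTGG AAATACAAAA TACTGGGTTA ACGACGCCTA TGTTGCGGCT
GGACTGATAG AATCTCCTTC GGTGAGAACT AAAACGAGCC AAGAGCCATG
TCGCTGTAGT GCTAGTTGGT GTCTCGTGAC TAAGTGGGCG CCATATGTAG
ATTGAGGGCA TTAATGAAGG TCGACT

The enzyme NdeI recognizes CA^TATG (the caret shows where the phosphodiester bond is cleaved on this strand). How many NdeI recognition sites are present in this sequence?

CATATG occurs starting at position 142.
NdeI cuts at 1 site.

1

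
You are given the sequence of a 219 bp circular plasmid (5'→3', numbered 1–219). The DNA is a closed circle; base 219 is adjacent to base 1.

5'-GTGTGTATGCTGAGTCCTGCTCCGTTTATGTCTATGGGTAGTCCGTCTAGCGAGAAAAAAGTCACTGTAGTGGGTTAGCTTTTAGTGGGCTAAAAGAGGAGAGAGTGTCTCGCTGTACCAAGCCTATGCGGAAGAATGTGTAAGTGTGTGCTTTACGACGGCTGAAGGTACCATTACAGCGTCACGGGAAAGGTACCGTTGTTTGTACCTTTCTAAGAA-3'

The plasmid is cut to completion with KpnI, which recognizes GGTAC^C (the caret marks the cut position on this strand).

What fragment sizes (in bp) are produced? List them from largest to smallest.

194, 25 bp

KpnI sites (GGTACC) start at positions 167, 192.
KpnI cuts after base 5 of each site (before the last base), so after positions 171, 196.
Circular molecule, 2 cuts → 2 fragments:
  172–196 → 25 bp
  197–219 then 1–171 → 23 + 171 = 194 bp
Sorted largest to smallest: 194, 25 bp.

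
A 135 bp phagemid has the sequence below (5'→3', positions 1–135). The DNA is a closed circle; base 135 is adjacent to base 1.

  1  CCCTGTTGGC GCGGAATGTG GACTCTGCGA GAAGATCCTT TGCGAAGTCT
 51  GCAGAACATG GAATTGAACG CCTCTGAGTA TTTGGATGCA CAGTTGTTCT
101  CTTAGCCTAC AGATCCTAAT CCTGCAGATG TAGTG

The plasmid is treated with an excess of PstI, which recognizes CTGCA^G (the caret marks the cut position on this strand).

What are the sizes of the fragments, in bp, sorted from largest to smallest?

73, 62 bp

PstI sites (CTGCAG) start at positions 49, 122.
PstI cuts after base 5 of each site (before the last base), so after positions 53, 126.
Circular molecule, 2 cuts → 2 fragments:
  54–126 → 73 bp
  127–135 then 1–53 → 9 + 53 = 62 bp
Sorted largest to smallest: 73, 62 bp.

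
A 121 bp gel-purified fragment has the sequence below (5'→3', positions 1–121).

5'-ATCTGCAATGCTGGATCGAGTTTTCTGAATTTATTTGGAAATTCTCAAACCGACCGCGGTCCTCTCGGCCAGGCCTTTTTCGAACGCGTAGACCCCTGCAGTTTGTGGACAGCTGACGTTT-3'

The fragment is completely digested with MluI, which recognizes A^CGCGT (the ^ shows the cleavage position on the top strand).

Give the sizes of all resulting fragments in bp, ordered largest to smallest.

84, 37 bp

The MluI site (ACGCGT) starts at position 84.
MluI cuts after the first base of each site, so after position 84.
Linear molecule, 1 cut → 2 fragments:
  1–84 → 84 bp
  85–121 → 37 bp
Sorted largest to smallest: 84, 37 bp.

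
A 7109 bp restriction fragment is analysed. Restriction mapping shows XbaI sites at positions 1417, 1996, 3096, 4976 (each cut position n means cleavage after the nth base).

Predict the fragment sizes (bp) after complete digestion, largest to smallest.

2133, 1880, 1417, 1100, 579 bp

Linear molecule, 4 cuts → 5 fragments:
  1417 − 0 = 1417 bp
  1996 − 1417 = 579 bp
  3096 − 1996 = 1100 bp
  4976 − 3096 = 1880 bp
  7109 − 4976 = 2133 bp
Sorted largest to smallest: 2133, 1880, 1417, 1100, 579 bp.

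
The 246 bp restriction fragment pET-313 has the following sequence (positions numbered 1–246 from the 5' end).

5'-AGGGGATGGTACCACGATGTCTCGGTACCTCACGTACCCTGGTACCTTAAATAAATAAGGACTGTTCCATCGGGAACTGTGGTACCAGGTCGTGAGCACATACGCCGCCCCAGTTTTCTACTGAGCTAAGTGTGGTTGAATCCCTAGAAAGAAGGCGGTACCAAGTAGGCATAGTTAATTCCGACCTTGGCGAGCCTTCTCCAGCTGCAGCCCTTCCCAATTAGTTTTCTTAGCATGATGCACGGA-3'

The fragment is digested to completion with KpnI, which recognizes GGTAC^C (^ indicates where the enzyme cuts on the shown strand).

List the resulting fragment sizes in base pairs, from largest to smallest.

KpnI sites (GGTACC) start at positions 8, 24, 41, 81, 157.
KpnI cuts after base 5 of each site (before the last base), so after positions 12, 28, 45, 85, 161.
Linear molecule, 5 cuts → 6 fragments:
  1–12 → 12 bp
  13–28 → 16 bp
  29–45 → 17 bp
  46–85 → 40 bp
  86–161 → 76 bp
  162–246 → 85 bp
Sorted largest to smallest: 85, 76, 40, 17, 16, 12 bp.

85, 76, 40, 17, 16, 12 bp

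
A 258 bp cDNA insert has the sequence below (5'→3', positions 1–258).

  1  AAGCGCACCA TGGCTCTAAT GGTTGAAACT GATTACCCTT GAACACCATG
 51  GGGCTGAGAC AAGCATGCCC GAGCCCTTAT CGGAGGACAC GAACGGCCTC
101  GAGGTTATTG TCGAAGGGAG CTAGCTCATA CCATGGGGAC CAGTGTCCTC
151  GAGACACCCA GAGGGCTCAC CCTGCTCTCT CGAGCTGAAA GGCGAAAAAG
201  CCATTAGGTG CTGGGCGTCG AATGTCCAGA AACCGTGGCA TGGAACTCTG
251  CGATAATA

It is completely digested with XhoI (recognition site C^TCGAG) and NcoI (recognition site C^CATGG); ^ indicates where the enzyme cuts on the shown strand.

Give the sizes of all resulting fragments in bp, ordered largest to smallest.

XhoI sites (CTCGAG) start at positions 98, 148, 179.
XhoI cuts after the first base of each site, so after positions 98, 148, 179.
NcoI sites (CCATGG) start at positions 8, 46, 131.
NcoI cuts after the first base of each site, so after positions 8, 46, 131.
Combined cut positions: 8, 46, 98, 131, 148, 179.
Linear molecule, 6 cuts → 7 fragments:
  1–8 → 8 bp
  9–46 → 38 bp
  47–98 → 52 bp
  99–131 → 33 bp
  132–148 → 17 bp
  149–179 → 31 bp
  180–258 → 79 bp
Sorted largest to smallest: 79, 52, 38, 33, 31, 17, 8 bp.

79, 52, 38, 33, 31, 17, 8 bp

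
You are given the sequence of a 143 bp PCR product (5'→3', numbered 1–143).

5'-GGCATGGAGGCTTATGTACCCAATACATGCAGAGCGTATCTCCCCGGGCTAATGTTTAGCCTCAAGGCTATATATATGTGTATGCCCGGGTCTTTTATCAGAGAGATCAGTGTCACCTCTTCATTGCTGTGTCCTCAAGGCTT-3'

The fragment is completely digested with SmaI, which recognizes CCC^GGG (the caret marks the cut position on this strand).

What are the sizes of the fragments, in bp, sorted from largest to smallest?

SmaI sites (CCCGGG) start at positions 43, 85.
SmaI cuts after base 3 of each site, so after positions 45, 87.
Linear molecule, 2 cuts → 3 fragments:
  1–45 → 45 bp
  46–87 → 42 bp
  88–143 → 56 bp
Sorted largest to smallest: 56, 45, 42 bp.

56, 45, 42 bp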